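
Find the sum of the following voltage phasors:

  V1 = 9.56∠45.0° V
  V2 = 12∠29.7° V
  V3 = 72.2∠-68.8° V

Step 1 — Convert each phasor to rectangular form:
  V1 = 9.56·(cos(45.0°) + j·sin(45.0°)) = 6.76 + j6.76 V
  V2 = 12·(cos(29.7°) + j·sin(29.7°)) = 10.42 + j5.946 V
  V3 = 72.2·(cos(-68.8°) + j·sin(-68.8°)) = 26.11 - j67.31 V
Step 2 — Sum components: V_total = 43.29 - j54.61 V.
Step 3 — Convert to polar: |V_total| = 69.69 V, ∠V_total = -51.6°.

V_total = 69.69∠-51.6° V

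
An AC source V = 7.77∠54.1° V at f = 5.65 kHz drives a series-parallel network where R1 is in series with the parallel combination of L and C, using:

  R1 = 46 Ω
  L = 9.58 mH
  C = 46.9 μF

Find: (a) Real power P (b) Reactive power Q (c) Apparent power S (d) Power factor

Step 1 — Angular frequency: ω = 2π·f = 2π·5650 = 3.55e+04 rad/s.
Step 2 — Component impedances:
  R1: Z = R = 46 Ω
  L: Z = jωL = j·3.55e+04·0.00958 = 0 + j340.1 Ω
  C: Z = 1/(jωC) = -j/(ω·C) = 0 - j0.6006 Ω
Step 3 — Parallel branch: L || C = 1/(1/L + 1/C) = 0 - j0.6017 Ω.
Step 4 — Series with R1: Z_total = R1 + (L || C) = 46 - j0.6017 Ω = 46∠-0.7° Ω.
Step 5 — Source phasor: V = 7.77∠54.1° V = 4.556 + j6.294 V.
Step 6 — Current: I = V / Z = 0.09724 + j0.1381 A = 0.1689∠54.8° A.
Step 7 — Complex power: S = V·I* = 1.312 - j0.01716 VA.
Step 8 — Real power: P = Re(S) = 1.312 W.
Step 9 — Reactive power: Q = Im(S) = -0.01716 VAR.
Step 10 — Apparent power: |S| = 1.312 VA.
Step 11 — Power factor: PF = P/|S| = 0.9999 (leading).

(a) P = 1.312 W  (b) Q = -0.01716 VAR  (c) S = 1.312 VA  (d) PF = 0.9999 (leading)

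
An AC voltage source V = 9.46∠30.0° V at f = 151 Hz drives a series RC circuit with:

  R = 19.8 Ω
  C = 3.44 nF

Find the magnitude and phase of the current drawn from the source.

Step 1 — Angular frequency: ω = 2π·f = 2π·151 = 948.8 rad/s.
Step 2 — Component impedances:
  R: Z = R = 19.8 Ω
  C: Z = 1/(jωC) = -j/(ω·C) = 0 - j3.064e+05 Ω
Step 3 — Series combination: Z_total = R + C = 19.8 - j3.064e+05 Ω = 3.064e+05∠-90.0° Ω.
Step 4 — Source phasor: V = 9.46∠30.0° V = 8.193 + j4.73 V.
Step 5 — Ohm's law: I = V / Z_total = (8.193 + j4.73) / (19.8 - j3.064e+05) = -1.544e-05 + j2.674e-05 A.
Step 6 — Convert to polar: |I| = 3.087e-05 A, ∠I = 120.0°.

I = 3.087e-05∠120.0° A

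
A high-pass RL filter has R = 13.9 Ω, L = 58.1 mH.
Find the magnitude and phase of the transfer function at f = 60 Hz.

Step 1 — Angular frequency: ω = 2π·60 = 377 rad/s.
Step 2 — Transfer function: H(jω) = jωL/(R + jωL).
Step 3 — Numerator jωL = j·21.9; denominator R + jωL = 13.9 + j21.9.
Step 4 — H = 0.7129 + j0.4524.
Step 5 — Magnitude: |H| = 0.8443 (-1.5 dB); phase: φ = 32.4°.

|H| = 0.8443 (-1.5 dB), φ = 32.4°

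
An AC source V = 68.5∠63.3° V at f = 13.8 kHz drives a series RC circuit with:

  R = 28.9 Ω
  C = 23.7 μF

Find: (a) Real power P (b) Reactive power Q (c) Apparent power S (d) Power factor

Step 1 — Angular frequency: ω = 2π·f = 2π·1.38e+04 = 8.671e+04 rad/s.
Step 2 — Component impedances:
  R: Z = R = 28.9 Ω
  C: Z = 1/(jωC) = -j/(ω·C) = 0 - j0.4866 Ω
Step 3 — Series combination: Z_total = R + C = 28.9 - j0.4866 Ω = 28.9∠-1.0° Ω.
Step 4 — Source phasor: V = 68.5∠63.3° V = 30.78 + j61.2 V.
Step 5 — Current: I = V / Z = 1.029 + j2.135 A = 2.37∠64.3° A.
Step 6 — Complex power: S = V·I* = 162.3 - j2.733 VA.
Step 7 — Real power: P = Re(S) = 162.3 W.
Step 8 — Reactive power: Q = Im(S) = -2.733 VAR.
Step 9 — Apparent power: |S| = 162.3 VA.
Step 10 — Power factor: PF = P/|S| = 0.9999 (leading).

(a) P = 162.3 W  (b) Q = -2.733 VAR  (c) S = 162.3 VA  (d) PF = 0.9999 (leading)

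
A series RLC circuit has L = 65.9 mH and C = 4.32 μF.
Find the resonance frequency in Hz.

Step 1 — Resonance condition Im(Z)=0 gives ω₀ = 1/√(LC).
Step 2 — ω₀ = 1/√(0.0659·4.32e-06) = 1874 rad/s.
Step 3 — f₀ = ω₀/(2π) = 298.3 Hz.

f₀ = 298.3 Hz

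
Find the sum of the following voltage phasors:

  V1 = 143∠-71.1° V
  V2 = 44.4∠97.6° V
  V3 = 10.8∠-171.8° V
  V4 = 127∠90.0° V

Step 1 — Convert each phasor to rectangular form:
  V1 = 143·(cos(-71.1°) + j·sin(-71.1°)) = 46.32 - j135.3 V
  V2 = 44.4·(cos(97.6°) + j·sin(97.6°)) = -5.872 + j44.01 V
  V3 = 10.8·(cos(-171.8°) + j·sin(-171.8°)) = -10.69 - j1.54 V
  V4 = 127·(cos(90.0°) + j·sin(90.0°)) = 0 + j127 V
Step 2 — Sum components: V_total = 29.76 + j34.18 V.
Step 3 — Convert to polar: |V_total| = 45.32 V, ∠V_total = 49.0°.

V_total = 45.32∠49.0° V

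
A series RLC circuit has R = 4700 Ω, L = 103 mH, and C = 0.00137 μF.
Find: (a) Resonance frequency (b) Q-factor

Step 1 — Resonance condition Im(Z)=0 gives ω₀ = 1/√(LC).
Step 2 — ω₀ = 1/√(0.103·1.37e-09) = 8.418e+04 rad/s.
Step 3 — f₀ = ω₀/(2π) = 1.34e+04 Hz.
Step 4 — Series Q: Q = ω₀L/R = 8.418e+04·0.103/4700 = 1.845.

(a) f₀ = 1.34e+04 Hz  (b) Q = 1.845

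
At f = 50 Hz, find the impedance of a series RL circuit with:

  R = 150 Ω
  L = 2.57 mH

Step 1 — Angular frequency: ω = 2π·f = 2π·50 = 314.2 rad/s.
Step 2 — Component impedances:
  R: Z = R = 150 Ω
  L: Z = jωL = j·314.2·0.00257 = 0 + j0.8074 Ω
Step 3 — Series combination: Z_total = R + L = 150 + j0.8074 Ω = 150∠0.3° Ω.

Z = 150 + j0.8074 Ω = 150∠0.3° Ω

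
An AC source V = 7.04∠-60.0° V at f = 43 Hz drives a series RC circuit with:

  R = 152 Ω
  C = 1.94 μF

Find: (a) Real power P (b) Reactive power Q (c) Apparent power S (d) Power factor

Step 1 — Angular frequency: ω = 2π·f = 2π·43 = 270.2 rad/s.
Step 2 — Component impedances:
  R: Z = R = 152 Ω
  C: Z = 1/(jωC) = -j/(ω·C) = 0 - j1908 Ω
Step 3 — Series combination: Z_total = R + C = 152 - j1908 Ω = 1914∠-85.4° Ω.
Step 4 — Source phasor: V = 7.04∠-60.0° V = 3.52 - j6.097 V.
Step 5 — Current: I = V / Z = 0.003322 + j0.00158 A = 0.003678∠25.4° A.
Step 6 — Complex power: S = V·I* = 0.002057 - j0.02581 VA.
Step 7 — Real power: P = Re(S) = 0.002057 W.
Step 8 — Reactive power: Q = Im(S) = -0.02581 VAR.
Step 9 — Apparent power: |S| = 0.0259 VA.
Step 10 — Power factor: PF = P/|S| = 0.07942 (leading).

(a) P = 0.002057 W  (b) Q = -0.02581 VAR  (c) S = 0.0259 VA  (d) PF = 0.07942 (leading)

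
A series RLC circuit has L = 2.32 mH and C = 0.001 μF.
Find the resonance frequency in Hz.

Step 1 — Resonance condition Im(Z)=0 gives ω₀ = 1/√(LC).
Step 2 — ω₀ = 1/√(0.00232·1e-09) = 6.565e+05 rad/s.
Step 3 — f₀ = ω₀/(2π) = 1.045e+05 Hz.

f₀ = 1.045e+05 Hz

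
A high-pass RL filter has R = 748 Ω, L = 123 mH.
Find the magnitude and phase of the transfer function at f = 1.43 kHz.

Step 1 — Angular frequency: ω = 2π·1430 = 8985 rad/s.
Step 2 — Transfer function: H(jω) = jωL/(R + jωL).
Step 3 — Numerator jωL = j·1105; denominator R + jωL = 748 + j1105.
Step 4 — H = 0.6858 + j0.4642.
Step 5 — Magnitude: |H| = 0.8281 (-1.6 dB); phase: φ = 34.1°.

|H| = 0.8281 (-1.6 dB), φ = 34.1°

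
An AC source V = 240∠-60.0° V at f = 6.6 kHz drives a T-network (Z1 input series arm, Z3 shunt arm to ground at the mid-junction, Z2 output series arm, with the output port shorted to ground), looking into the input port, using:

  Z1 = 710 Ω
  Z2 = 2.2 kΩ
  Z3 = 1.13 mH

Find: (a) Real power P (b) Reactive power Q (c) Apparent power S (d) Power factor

Step 1 — Angular frequency: ω = 2π·f = 2π·6600 = 4.147e+04 rad/s.
Step 2 — Component impedances:
  Z1: Z = R = 710 Ω
  Z2: Z = R = 2200 Ω
  Z3: Z = jωL = j·4.147e+04·0.00113 = 0 + j46.86 Ω
Step 3 — With the output port shorted to ground, the output series arm Z2 runs from the junction to ground; the shunt arm Z3 also runs from the junction to ground. They appear in parallel: Z3 || Z2 = 0.9977 + j46.84 Ω.
Step 4 — Series with input arm Z1: Z_in = Z1 + (Z3 || Z2) = 711 + j46.84 Ω = 712.5∠3.8° Ω.
Step 5 — Source phasor: V = 240∠-60.0° V = 120 - j207.8 V.
Step 6 — Current: I = V / Z = 0.1489 - j0.3021 A = 0.3368∠-63.8° A.
Step 7 — Complex power: S = V·I* = 80.66 + j5.314 VA.
Step 8 — Real power: P = Re(S) = 80.66 W.
Step 9 — Reactive power: Q = Im(S) = 5.314 VAR.
Step 10 — Apparent power: |S| = 80.84 VA.
Step 11 — Power factor: PF = P/|S| = 0.9978 (lagging).

(a) P = 80.66 W  (b) Q = 5.314 VAR  (c) S = 80.84 VA  (d) PF = 0.9978 (lagging)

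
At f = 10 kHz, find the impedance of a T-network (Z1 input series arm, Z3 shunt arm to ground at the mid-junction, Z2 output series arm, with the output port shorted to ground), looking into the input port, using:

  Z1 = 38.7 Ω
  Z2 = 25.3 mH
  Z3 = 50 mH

Step 1 — Angular frequency: ω = 2π·f = 2π·1e+04 = 6.283e+04 rad/s.
Step 2 — Component impedances:
  Z1: Z = R = 38.7 Ω
  Z2: Z = jωL = j·6.283e+04·0.0253 = 0 + j1590 Ω
  Z3: Z = jωL = j·6.283e+04·0.05 = 0 + j3142 Ω
Step 3 — With the output port shorted to ground, the output series arm Z2 runs from the junction to ground; the shunt arm Z3 also runs from the junction to ground. They appear in parallel: Z3 || Z2 = 0 + j1056 Ω.
Step 4 — Series with input arm Z1: Z_in = Z1 + (Z3 || Z2) = 38.7 + j1056 Ω = 1056∠87.9° Ω.

Z = 38.7 + j1056 Ω = 1056∠87.9° Ω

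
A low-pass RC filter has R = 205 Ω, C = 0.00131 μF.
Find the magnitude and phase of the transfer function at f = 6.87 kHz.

Step 1 — Angular frequency: ω = 2π·6870 = 4.317e+04 rad/s.
Step 2 — Transfer function: H(jω) = 1/(1 + jωRC).
Step 3 — Denominator: 1 + jωRC = 1 + j·4.317e+04·205·1.31e-09 = 1 + j0.01159.
Step 4 — H = 0.9999 - j0.01159.
Step 5 — Magnitude: |H| = 0.9999 (-0.0 dB); phase: φ = -0.7°.

|H| = 0.9999 (-0.0 dB), φ = -0.7°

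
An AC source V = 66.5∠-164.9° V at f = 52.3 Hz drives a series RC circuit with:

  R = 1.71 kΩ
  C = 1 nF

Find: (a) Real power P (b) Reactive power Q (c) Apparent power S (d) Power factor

Step 1 — Angular frequency: ω = 2π·f = 2π·52.3 = 328.6 rad/s.
Step 2 — Component impedances:
  R: Z = R = 1710 Ω
  C: Z = 1/(jωC) = -j/(ω·C) = 0 - j3.043e+06 Ω
Step 3 — Series combination: Z_total = R + C = 1710 - j3.043e+06 Ω = 3.043e+06∠-90.0° Ω.
Step 4 — Source phasor: V = 66.5∠-164.9° V = -64.2 - j17.32 V.
Step 5 — Current: I = V / Z = 5.681e-06 - j2.11e-05 A = 2.185e-05∠-74.9° A.
Step 6 — Complex power: S = V·I* = 8.166e-07 - j0.001453 VA.
Step 7 — Real power: P = Re(S) = 8.166e-07 W.
Step 8 — Reactive power: Q = Im(S) = -0.001453 VAR.
Step 9 — Apparent power: |S| = 0.001453 VA.
Step 10 — Power factor: PF = P/|S| = 0.0005619 (leading).

(a) P = 8.166e-07 W  (b) Q = -0.001453 VAR  (c) S = 0.001453 VA  (d) PF = 0.0005619 (leading)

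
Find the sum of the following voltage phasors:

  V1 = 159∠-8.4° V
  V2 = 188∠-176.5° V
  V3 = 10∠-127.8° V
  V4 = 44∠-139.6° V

Step 1 — Convert each phasor to rectangular form:
  V1 = 159·(cos(-8.4°) + j·sin(-8.4°)) = 157.3 - j23.23 V
  V2 = 188·(cos(-176.5°) + j·sin(-176.5°)) = -187.6 - j11.48 V
  V3 = 10·(cos(-127.8°) + j·sin(-127.8°)) = -6.129 - j7.902 V
  V4 = 44·(cos(-139.6°) + j·sin(-139.6°)) = -33.51 - j28.52 V
Step 2 — Sum components: V_total = -69.99 - j71.12 V.
Step 3 — Convert to polar: |V_total| = 99.79 V, ∠V_total = -134.5°.

V_total = 99.79∠-134.5° V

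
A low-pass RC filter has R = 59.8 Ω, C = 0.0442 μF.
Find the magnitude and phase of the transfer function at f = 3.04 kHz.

Step 1 — Angular frequency: ω = 2π·3040 = 1.91e+04 rad/s.
Step 2 — Transfer function: H(jω) = 1/(1 + jωRC).
Step 3 — Denominator: 1 + jωRC = 1 + j·1.91e+04·59.8·4.42e-08 = 1 + j0.05049.
Step 4 — H = 0.9975 - j0.05036.
Step 5 — Magnitude: |H| = 0.9987 (-0.0 dB); phase: φ = -2.9°.

|H| = 0.9987 (-0.0 dB), φ = -2.9°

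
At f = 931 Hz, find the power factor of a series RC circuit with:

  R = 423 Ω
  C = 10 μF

Step 1 — Angular frequency: ω = 2π·f = 2π·931 = 5850 rad/s.
Step 2 — Component impedances:
  R: Z = R = 423 Ω
  C: Z = 1/(jωC) = -j/(ω·C) = 0 - j17.1 Ω
Step 3 — Series combination: Z_total = R + C = 423 - j17.1 Ω = 423.3∠-2.3° Ω.
Step 4 — Power factor: PF = cos(φ) = Re(Z)/|Z| = 423/423.35 = 0.9992.
Step 5 — Type: Im(Z) = -17.1 ⇒ leading (phase φ = -2.3°).

PF = 0.9992 (leading, φ = -2.3°)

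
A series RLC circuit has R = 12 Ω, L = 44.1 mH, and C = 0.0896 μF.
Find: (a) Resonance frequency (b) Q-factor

Step 1 — Resonance condition Im(Z)=0 gives ω₀ = 1/√(LC).
Step 2 — ω₀ = 1/√(0.0441·8.96e-08) = 1.591e+04 rad/s.
Step 3 — f₀ = ω₀/(2π) = 2532 Hz.
Step 4 — Series Q: Q = ω₀L/R = 1.591e+04·0.0441/12 = 58.46.

(a) f₀ = 2532 Hz  (b) Q = 58.46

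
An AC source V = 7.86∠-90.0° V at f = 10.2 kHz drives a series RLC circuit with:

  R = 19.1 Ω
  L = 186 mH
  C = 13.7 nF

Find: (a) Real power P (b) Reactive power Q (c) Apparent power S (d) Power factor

Step 1 — Angular frequency: ω = 2π·f = 2π·1.02e+04 = 6.409e+04 rad/s.
Step 2 — Component impedances:
  R: Z = R = 19.1 Ω
  L: Z = jωL = j·6.409e+04·0.186 = 0 + j1.192e+04 Ω
  C: Z = 1/(jωC) = -j/(ω·C) = 0 - j1139 Ω
Step 3 — Series combination: Z_total = R + L + C = 19.1 + j1.078e+04 Ω = 1.078e+04∠89.9° Ω.
Step 4 — Source phasor: V = 7.86∠-90.0° V = 0 - j7.86 V.
Step 5 — Current: I = V / Z = -0.000729 - j1.291e-06 A = 0.000729∠-179.9° A.
Step 6 — Complex power: S = V·I* = 1.015e-05 + j0.00573 VA.
Step 7 — Real power: P = Re(S) = 1.015e-05 W.
Step 8 — Reactive power: Q = Im(S) = 0.00573 VAR.
Step 9 — Apparent power: |S| = 0.00573 VA.
Step 10 — Power factor: PF = P/|S| = 0.001772 (lagging).

(a) P = 1.015e-05 W  (b) Q = 0.00573 VAR  (c) S = 0.00573 VA  (d) PF = 0.001772 (lagging)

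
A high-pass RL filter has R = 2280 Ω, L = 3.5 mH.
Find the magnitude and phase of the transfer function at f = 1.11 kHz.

Step 1 — Angular frequency: ω = 2π·1110 = 6974 rad/s.
Step 2 — Transfer function: H(jω) = jωL/(R + jωL).
Step 3 — Numerator jωL = j·24.41; denominator R + jωL = 2280 + j24.41.
Step 4 — H = 0.0001146 + j0.0107.
Step 5 — Magnitude: |H| = 0.01071 (-39.4 dB); phase: φ = 89.4°.

|H| = 0.01071 (-39.4 dB), φ = 89.4°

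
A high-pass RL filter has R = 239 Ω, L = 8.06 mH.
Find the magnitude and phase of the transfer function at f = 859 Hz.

Step 1 — Angular frequency: ω = 2π·859 = 5397 rad/s.
Step 2 — Transfer function: H(jω) = jωL/(R + jωL).
Step 3 — Numerator jωL = j·43.5; denominator R + jωL = 239 + j43.5.
Step 4 — H = 0.03207 + j0.1762.
Step 5 — Magnitude: |H| = 0.1791 (-14.9 dB); phase: φ = 79.7°.

|H| = 0.1791 (-14.9 dB), φ = 79.7°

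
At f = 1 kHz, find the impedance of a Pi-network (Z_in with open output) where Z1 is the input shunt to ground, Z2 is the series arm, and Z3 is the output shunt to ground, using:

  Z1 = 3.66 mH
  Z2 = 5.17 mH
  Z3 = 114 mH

Step 1 — Angular frequency: ω = 2π·f = 2π·1000 = 6283 rad/s.
Step 2 — Component impedances:
  Z1: Z = jωL = j·6283·0.00366 = 0 + j23 Ω
  Z2: Z = jωL = j·6283·0.00517 = 0 + j32.48 Ω
  Z3: Z = jωL = j·6283·0.114 = 0 + j716.3 Ω
Step 3 — With open output, the series arm Z2 and the output shunt Z3 appear in series to ground: Z2 + Z3 = 0 + j748.8 Ω.
Step 4 — Parallel with input shunt Z1: Z_in = Z1 || (Z2 + Z3) = 0 + j22.31 Ω = 22.31∠90.0° Ω.

Z = 0 + j22.31 Ω = 22.31∠90.0° Ω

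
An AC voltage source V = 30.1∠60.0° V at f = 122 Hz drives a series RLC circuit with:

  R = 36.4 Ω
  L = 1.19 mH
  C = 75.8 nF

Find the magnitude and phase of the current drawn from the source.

Step 1 — Angular frequency: ω = 2π·f = 2π·122 = 766.5 rad/s.
Step 2 — Component impedances:
  R: Z = R = 36.4 Ω
  L: Z = jωL = j·766.5·0.00119 = 0 + j0.9122 Ω
  C: Z = 1/(jωC) = -j/(ω·C) = 0 - j1.721e+04 Ω
Step 3 — Series combination: Z_total = R + L + C = 36.4 - j1.721e+04 Ω = 1.721e+04∠-89.9° Ω.
Step 4 — Source phasor: V = 30.1∠60.0° V = 15.05 + j26.07 V.
Step 5 — Ohm's law: I = V / Z_total = (15.05 + j26.07) / (36.4 - j1.721e+04) = -0.001513 + j0.0008777 A.
Step 6 — Convert to polar: |I| = 0.001749 A, ∠I = 149.9°.

I = 0.001749∠149.9° A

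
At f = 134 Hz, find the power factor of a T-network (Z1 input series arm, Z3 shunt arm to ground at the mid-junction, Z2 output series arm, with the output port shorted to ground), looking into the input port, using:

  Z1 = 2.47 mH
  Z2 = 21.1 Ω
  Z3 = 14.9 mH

Step 1 — Angular frequency: ω = 2π·f = 2π·134 = 841.9 rad/s.
Step 2 — Component impedances:
  Z1: Z = jωL = j·841.9·0.00247 = 0 + j2.08 Ω
  Z2: Z = R = 21.1 Ω
  Z3: Z = jωL = j·841.9·0.0149 = 0 + j12.55 Ω
Step 3 — With the output port shorted to ground, the output series arm Z2 runs from the junction to ground; the shunt arm Z3 also runs from the junction to ground. They appear in parallel: Z3 || Z2 = 5.511 + j9.269 Ω.
Step 4 — Series with input arm Z1: Z_in = Z1 + (Z3 || Z2) = 5.511 + j11.35 Ω = 12.62∠64.1° Ω.
Step 5 — Power factor: PF = cos(φ) = Re(Z)/|Z| = 5.5107/12.615 = 0.4368.
Step 6 — Type: Im(Z) = 11.35 ⇒ lagging (phase φ = 64.1°).

PF = 0.4368 (lagging, φ = 64.1°)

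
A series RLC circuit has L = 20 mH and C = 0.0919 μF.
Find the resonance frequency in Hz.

Step 1 — Resonance condition Im(Z)=0 gives ω₀ = 1/√(LC).
Step 2 — ω₀ = 1/√(0.02·9.19e-08) = 2.333e+04 rad/s.
Step 3 — f₀ = ω₀/(2π) = 3712 Hz.

f₀ = 3712 Hz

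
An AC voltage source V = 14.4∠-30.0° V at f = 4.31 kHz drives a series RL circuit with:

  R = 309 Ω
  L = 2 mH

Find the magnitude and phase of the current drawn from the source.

Step 1 — Angular frequency: ω = 2π·f = 2π·4310 = 2.708e+04 rad/s.
Step 2 — Component impedances:
  R: Z = R = 309 Ω
  L: Z = jωL = j·2.708e+04·0.002 = 0 + j54.16 Ω
Step 3 — Series combination: Z_total = R + L = 309 + j54.16 Ω = 313.7∠9.9° Ω.
Step 4 — Source phasor: V = 14.4∠-30.0° V = 12.47 - j7.2 V.
Step 5 — Ohm's law: I = V / Z_total = (12.47 - j7.2) / (309 + j54.16) = 0.03519 - j0.02947 A.
Step 6 — Convert to polar: |I| = 0.0459 A, ∠I = -39.9°.

I = 0.0459∠-39.9° A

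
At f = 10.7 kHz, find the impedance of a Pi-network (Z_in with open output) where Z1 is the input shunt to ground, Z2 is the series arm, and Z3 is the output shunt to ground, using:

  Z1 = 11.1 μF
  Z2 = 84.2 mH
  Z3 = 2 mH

Step 1 — Angular frequency: ω = 2π·f = 2π·1.07e+04 = 6.723e+04 rad/s.
Step 2 — Component impedances:
  Z1: Z = 1/(jωC) = -j/(ω·C) = 0 - j1.34 Ω
  Z2: Z = jωL = j·6.723e+04·0.0842 = 0 + j5661 Ω
  Z3: Z = jωL = j·6.723e+04·0.002 = 0 + j134.5 Ω
Step 3 — With open output, the series arm Z2 and the output shunt Z3 appear in series to ground: Z2 + Z3 = 0 + j5795 Ω.
Step 4 — Parallel with input shunt Z1: Z_in = Z1 || (Z2 + Z3) = 0 - j1.34 Ω = 1.34∠-90.0° Ω.

Z = 0 - j1.34 Ω = 1.34∠-90.0° Ω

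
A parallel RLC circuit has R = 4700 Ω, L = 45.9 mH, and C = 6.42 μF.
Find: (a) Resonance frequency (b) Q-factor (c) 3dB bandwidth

Step 1 — Resonance: ω₀ = 1/√(LC) = 1/√(0.0459·6.42e-06) = 1842 rad/s.
Step 2 — f₀ = ω₀/(2π) = 293.2 Hz.
Step 3 — Parallel Q: Q = R/(ω₀L) = 4700/(1842·0.0459) = 55.59.
Step 4 — Bandwidth: Δω = ω₀/Q = 33.14 rad/s; BW = Δω/(2π) = 5.275 Hz.

(a) f₀ = 293.2 Hz  (b) Q = 55.59  (c) BW = 5.275 Hz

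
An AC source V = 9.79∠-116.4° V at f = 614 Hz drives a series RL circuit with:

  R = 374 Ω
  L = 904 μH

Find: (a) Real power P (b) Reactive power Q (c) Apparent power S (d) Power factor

Step 1 — Angular frequency: ω = 2π·f = 2π·614 = 3858 rad/s.
Step 2 — Component impedances:
  R: Z = R = 374 Ω
  L: Z = jωL = j·3858·0.000904 = 0 + j3.488 Ω
Step 3 — Series combination: Z_total = R + L = 374 + j3.488 Ω = 374∠0.5° Ω.
Step 4 — Source phasor: V = 9.79∠-116.4° V = -4.353 - j8.769 V.
Step 5 — Current: I = V / Z = -0.01186 - j0.02334 A = 0.02618∠-116.9° A.
Step 6 — Complex power: S = V·I* = 0.2562 + j0.002389 VA.
Step 7 — Real power: P = Re(S) = 0.2562 W.
Step 8 — Reactive power: Q = Im(S) = 0.002389 VAR.
Step 9 — Apparent power: |S| = 0.2563 VA.
Step 10 — Power factor: PF = P/|S| = 1 (lagging).

(a) P = 0.2562 W  (b) Q = 0.002389 VAR  (c) S = 0.2563 VA  (d) PF = 1 (lagging)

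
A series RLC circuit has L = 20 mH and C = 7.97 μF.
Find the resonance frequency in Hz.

Step 1 — Resonance condition Im(Z)=0 gives ω₀ = 1/√(LC).
Step 2 — ω₀ = 1/√(0.02·7.97e-06) = 2505 rad/s.
Step 3 — f₀ = ω₀/(2π) = 398.6 Hz.

f₀ = 398.6 Hz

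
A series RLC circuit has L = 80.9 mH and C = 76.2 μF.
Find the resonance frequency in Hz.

Step 1 — Resonance condition Im(Z)=0 gives ω₀ = 1/√(LC).
Step 2 — ω₀ = 1/√(0.0809·7.62e-05) = 402.8 rad/s.
Step 3 — f₀ = ω₀/(2π) = 64.1 Hz.

f₀ = 64.1 Hz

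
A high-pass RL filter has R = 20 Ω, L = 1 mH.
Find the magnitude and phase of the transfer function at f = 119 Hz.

Step 1 — Angular frequency: ω = 2π·119 = 747.7 rad/s.
Step 2 — Transfer function: H(jω) = jωL/(R + jωL).
Step 3 — Numerator jωL = j·0.7477; denominator R + jωL = 20 + j0.7477.
Step 4 — H = 0.001396 + j0.03733.
Step 5 — Magnitude: |H| = 0.03736 (-28.6 dB); phase: φ = 87.9°.

|H| = 0.03736 (-28.6 dB), φ = 87.9°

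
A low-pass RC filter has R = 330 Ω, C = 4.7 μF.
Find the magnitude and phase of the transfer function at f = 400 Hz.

Step 1 — Angular frequency: ω = 2π·400 = 2513 rad/s.
Step 2 — Transfer function: H(jω) = 1/(1 + jωRC).
Step 3 — Denominator: 1 + jωRC = 1 + j·2513·330·4.7e-06 = 1 + j3.898.
Step 4 — H = 0.06175 - j0.2407.
Step 5 — Magnitude: |H| = 0.2485 (-12.1 dB); phase: φ = -75.6°.

|H| = 0.2485 (-12.1 dB), φ = -75.6°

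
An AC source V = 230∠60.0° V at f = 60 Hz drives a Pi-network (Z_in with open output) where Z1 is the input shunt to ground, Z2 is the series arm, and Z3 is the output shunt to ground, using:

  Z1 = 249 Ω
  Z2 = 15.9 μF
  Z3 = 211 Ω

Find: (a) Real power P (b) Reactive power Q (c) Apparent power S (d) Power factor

Step 1 — Angular frequency: ω = 2π·f = 2π·60 = 377 rad/s.
Step 2 — Component impedances:
  Z1: Z = R = 249 Ω
  Z2: Z = 1/(jωC) = -j/(ω·C) = 0 - j166.8 Ω
  Z3: Z = R = 211 Ω
Step 3 — With open output, the series arm Z2 and the output shunt Z3 appear in series to ground: Z2 + Z3 = 211 - j166.8 Ω.
Step 4 — Parallel with input shunt Z1: Z_in = Z1 || (Z2 + Z3) = 129.9 - j43.2 Ω = 136.9∠-18.4° Ω.
Step 5 — Source phasor: V = 230∠60.0° V = 115 + j199.2 V.
Step 6 — Current: I = V / Z = 0.3379 + j1.646 A = 1.68∠78.4° A.
Step 7 — Complex power: S = V·I* = 366.7 - j122 VA.
Step 8 — Real power: P = Re(S) = 366.7 W.
Step 9 — Reactive power: Q = Im(S) = -122 VAR.
Step 10 — Apparent power: |S| = 386.5 VA.
Step 11 — Power factor: PF = P/|S| = 0.9489 (leading).

(a) P = 366.7 W  (b) Q = -122 VAR  (c) S = 386.5 VA  (d) PF = 0.9489 (leading)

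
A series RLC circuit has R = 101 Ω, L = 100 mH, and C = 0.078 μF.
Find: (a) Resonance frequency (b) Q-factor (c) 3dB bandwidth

Step 1 — Resonance condition Im(Z)=0 gives ω₀ = 1/√(LC).
Step 2 — ω₀ = 1/√(0.1·7.8e-08) = 1.132e+04 rad/s.
Step 3 — f₀ = ω₀/(2π) = 1802 Hz.
Step 4 — Series Q: Q = ω₀L/R = 1.132e+04·0.1/101 = 11.21.
Step 5 — 3dB bandwidth: Δω = ω₀/Q = 1010 rad/s; BW = Δω/(2π) = 160.7 Hz.

(a) f₀ = 1802 Hz  (b) Q = 11.21  (c) BW = 160.7 Hz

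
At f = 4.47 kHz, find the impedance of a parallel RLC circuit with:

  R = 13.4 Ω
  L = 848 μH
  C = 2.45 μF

Step 1 — Angular frequency: ω = 2π·f = 2π·4470 = 2.809e+04 rad/s.
Step 2 — Component impedances:
  R: Z = R = 13.4 Ω
  L: Z = jωL = j·2.809e+04·0.000848 = 0 + j23.82 Ω
  C: Z = 1/(jωC) = -j/(ω·C) = 0 - j14.53 Ω
Step 3 — Parallel combination: 1/Z_total = 1/R + 1/L + 1/C; Z_total = 11.87 - j4.265 Ω = 12.61∠-19.8° Ω.

Z = 11.87 - j4.265 Ω = 12.61∠-19.8° Ω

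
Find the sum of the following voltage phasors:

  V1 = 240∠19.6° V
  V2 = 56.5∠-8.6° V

Step 1 — Convert each phasor to rectangular form:
  V1 = 240·(cos(19.6°) + j·sin(19.6°)) = 226.1 + j80.51 V
  V2 = 56.5·(cos(-8.6°) + j·sin(-8.6°)) = 55.86 - j8.449 V
Step 2 — Sum components: V_total = 282 + j72.06 V.
Step 3 — Convert to polar: |V_total| = 291 V, ∠V_total = 14.3°.

V_total = 291∠14.3° V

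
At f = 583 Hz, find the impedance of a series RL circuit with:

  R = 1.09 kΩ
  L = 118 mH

Step 1 — Angular frequency: ω = 2π·f = 2π·583 = 3663 rad/s.
Step 2 — Component impedances:
  R: Z = R = 1090 Ω
  L: Z = jωL = j·3663·0.118 = 0 + j432.2 Ω
Step 3 — Series combination: Z_total = R + L = 1090 + j432.2 Ω = 1173∠21.6° Ω.

Z = 1090 + j432.2 Ω = 1173∠21.6° Ω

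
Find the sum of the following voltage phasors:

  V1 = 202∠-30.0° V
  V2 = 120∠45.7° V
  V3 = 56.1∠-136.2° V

Step 1 — Convert each phasor to rectangular form:
  V1 = 202·(cos(-30.0°) + j·sin(-30.0°)) = 174.9 - j101 V
  V2 = 120·(cos(45.7°) + j·sin(45.7°)) = 83.81 + j85.88 V
  V3 = 56.1·(cos(-136.2°) + j·sin(-136.2°)) = -40.49 - j38.83 V
Step 2 — Sum components: V_total = 218.3 - j53.95 V.
Step 3 — Convert to polar: |V_total| = 224.8 V, ∠V_total = -13.9°.

V_total = 224.8∠-13.9° V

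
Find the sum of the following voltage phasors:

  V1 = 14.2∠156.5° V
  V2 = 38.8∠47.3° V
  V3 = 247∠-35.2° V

Step 1 — Convert each phasor to rectangular form:
  V1 = 14.2·(cos(156.5°) + j·sin(156.5°)) = -13.02 + j5.662 V
  V2 = 38.8·(cos(47.3°) + j·sin(47.3°)) = 26.31 + j28.51 V
  V3 = 247·(cos(-35.2°) + j·sin(-35.2°)) = 201.8 - j142.4 V
Step 2 — Sum components: V_total = 215.1 - j108.2 V.
Step 3 — Convert to polar: |V_total| = 240.8 V, ∠V_total = -26.7°.

V_total = 240.8∠-26.7° V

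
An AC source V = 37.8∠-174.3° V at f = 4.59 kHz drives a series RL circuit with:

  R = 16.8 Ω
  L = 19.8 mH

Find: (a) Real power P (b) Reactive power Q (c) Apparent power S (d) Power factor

Step 1 — Angular frequency: ω = 2π·f = 2π·4590 = 2.884e+04 rad/s.
Step 2 — Component impedances:
  R: Z = R = 16.8 Ω
  L: Z = jωL = j·2.884e+04·0.0198 = 0 + j571 Ω
Step 3 — Series combination: Z_total = R + L = 16.8 + j571 Ω = 571.3∠88.3° Ω.
Step 4 — Source phasor: V = 37.8∠-174.3° V = -37.61 - j3.754 V.
Step 5 — Current: I = V / Z = -0.008505 + j0.06562 A = 0.06617∠97.4° A.
Step 6 — Complex power: S = V·I* = 0.07355 + j2.5 VA.
Step 7 — Real power: P = Re(S) = 0.07355 W.
Step 8 — Reactive power: Q = Im(S) = 2.5 VAR.
Step 9 — Apparent power: |S| = 2.501 VA.
Step 10 — Power factor: PF = P/|S| = 0.02941 (lagging).

(a) P = 0.07355 W  (b) Q = 2.5 VAR  (c) S = 2.501 VA  (d) PF = 0.02941 (lagging)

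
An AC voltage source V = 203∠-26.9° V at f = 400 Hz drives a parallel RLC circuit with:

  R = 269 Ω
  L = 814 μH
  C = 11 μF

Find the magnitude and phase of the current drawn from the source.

Step 1 — Angular frequency: ω = 2π·f = 2π·400 = 2513 rad/s.
Step 2 — Component impedances:
  R: Z = R = 269 Ω
  L: Z = jωL = j·2513·0.000814 = 0 + j2.046 Ω
  C: Z = 1/(jωC) = -j/(ω·C) = 0 - j36.17 Ω
Step 3 — Parallel combination: 1/Z_total = 1/R + 1/L + 1/C; Z_total = 0.01748 + j2.168 Ω = 2.168∠89.5° Ω.
Step 4 — Source phasor: V = 203∠-26.9° V = 181 - j91.84 V.
Step 5 — Ohm's law: I = V / Z_total = (181 - j91.84) / (0.01748 + j2.168) = -41.68 - j83.83 A.
Step 6 — Convert to polar: |I| = 93.62 A, ∠I = -116.4°.

I = 93.62∠-116.4° A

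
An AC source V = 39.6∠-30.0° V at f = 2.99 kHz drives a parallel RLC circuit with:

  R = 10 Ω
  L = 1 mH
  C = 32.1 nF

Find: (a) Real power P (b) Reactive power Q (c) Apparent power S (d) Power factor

Step 1 — Angular frequency: ω = 2π·f = 2π·2990 = 1.879e+04 rad/s.
Step 2 — Component impedances:
  R: Z = R = 10 Ω
  L: Z = jωL = j·1.879e+04·0.001 = 0 + j18.79 Ω
  C: Z = 1/(jωC) = -j/(ω·C) = 0 - j1658 Ω
Step 3 — Parallel combination: 1/Z_total = 1/R + 1/L + 1/C; Z_total = 7.831 + j4.121 Ω = 8.849∠27.8° Ω.
Step 4 — Source phasor: V = 39.6∠-30.0° V = 34.29 - j19.8 V.
Step 5 — Current: I = V / Z = 2.387 - j3.785 A = 4.475∠-57.8° A.
Step 6 — Complex power: S = V·I* = 156.8 + j82.53 VA.
Step 7 — Real power: P = Re(S) = 156.8 W.
Step 8 — Reactive power: Q = Im(S) = 82.53 VAR.
Step 9 — Apparent power: |S| = 177.2 VA.
Step 10 — Power factor: PF = P/|S| = 0.8849 (lagging).

(a) P = 156.8 W  (b) Q = 82.53 VAR  (c) S = 177.2 VA  (d) PF = 0.8849 (lagging)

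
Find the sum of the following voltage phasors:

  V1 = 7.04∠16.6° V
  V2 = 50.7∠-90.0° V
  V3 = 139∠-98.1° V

Step 1 — Convert each phasor to rectangular form:
  V1 = 7.04·(cos(16.6°) + j·sin(16.6°)) = 6.747 + j2.011 V
  V2 = 50.7·(cos(-90.0°) + j·sin(-90.0°)) = 0 - j50.7 V
  V3 = 139·(cos(-98.1°) + j·sin(-98.1°)) = -19.59 - j137.6 V
Step 2 — Sum components: V_total = -12.84 - j186.3 V.
Step 3 — Convert to polar: |V_total| = 186.7 V, ∠V_total = -93.9°.

V_total = 186.7∠-93.9° V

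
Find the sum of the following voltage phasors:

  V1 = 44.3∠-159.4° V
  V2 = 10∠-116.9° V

Step 1 — Convert each phasor to rectangular form:
  V1 = 44.3·(cos(-159.4°) + j·sin(-159.4°)) = -41.47 - j15.59 V
  V2 = 10·(cos(-116.9°) + j·sin(-116.9°)) = -4.524 - j8.918 V
Step 2 — Sum components: V_total = -45.99 - j24.5 V.
Step 3 — Convert to polar: |V_total| = 52.11 V, ∠V_total = -152.0°.

V_total = 52.11∠-152.0° V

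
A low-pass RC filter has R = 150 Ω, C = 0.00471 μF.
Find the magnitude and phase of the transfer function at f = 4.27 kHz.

Step 1 — Angular frequency: ω = 2π·4270 = 2.683e+04 rad/s.
Step 2 — Transfer function: H(jω) = 1/(1 + jωRC).
Step 3 — Denominator: 1 + jωRC = 1 + j·2.683e+04·150·4.71e-09 = 1 + j0.01895.
Step 4 — H = 0.9996 - j0.01895.
Step 5 — Magnitude: |H| = 0.9998 (-0.0 dB); phase: φ = -1.1°.

|H| = 0.9998 (-0.0 dB), φ = -1.1°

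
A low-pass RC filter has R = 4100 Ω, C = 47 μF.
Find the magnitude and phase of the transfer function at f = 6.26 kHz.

Step 1 — Angular frequency: ω = 2π·6260 = 3.933e+04 rad/s.
Step 2 — Transfer function: H(jω) = 1/(1 + jωRC).
Step 3 — Denominator: 1 + jωRC = 1 + j·3.933e+04·4100·4.7e-05 = 1 + j7579.
Step 4 — H = 1.741e-08 - j0.0001319.
Step 5 — Magnitude: |H| = 0.0001319 (-77.6 dB); phase: φ = -90.0°.

|H| = 0.0001319 (-77.6 dB), φ = -90.0°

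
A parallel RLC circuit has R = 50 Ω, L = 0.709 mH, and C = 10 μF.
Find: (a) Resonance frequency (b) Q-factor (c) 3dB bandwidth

Step 1 — Resonance: ω₀ = 1/√(LC) = 1/√(0.000709·1e-05) = 1.188e+04 rad/s.
Step 2 — f₀ = ω₀/(2π) = 1890 Hz.
Step 3 — Parallel Q: Q = R/(ω₀L) = 50/(1.188e+04·0.000709) = 5.938.
Step 4 — Bandwidth: Δω = ω₀/Q = 2000 rad/s; BW = Δω/(2π) = 318.3 Hz.

(a) f₀ = 1890 Hz  (b) Q = 5.938  (c) BW = 318.3 Hz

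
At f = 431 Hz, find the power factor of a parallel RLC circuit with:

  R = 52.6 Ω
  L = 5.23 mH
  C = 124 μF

Step 1 — Angular frequency: ω = 2π·f = 2π·431 = 2708 rad/s.
Step 2 — Component impedances:
  R: Z = R = 52.6 Ω
  L: Z = jωL = j·2708·0.00523 = 0 + j14.16 Ω
  C: Z = 1/(jωC) = -j/(ω·C) = 0 - j2.978 Ω
Step 3 — Parallel combination: 1/Z_total = 1/R + 1/L + 1/C; Z_total = 0.2689 - j3.752 Ω = 3.761∠-85.9° Ω.
Step 4 — Power factor: PF = cos(φ) = Re(Z)/|Z| = 0.26895/3.7612 = 0.07151.
Step 5 — Type: Im(Z) = -3.752 ⇒ leading (phase φ = -85.9°).

PF = 0.07151 (leading, φ = -85.9°)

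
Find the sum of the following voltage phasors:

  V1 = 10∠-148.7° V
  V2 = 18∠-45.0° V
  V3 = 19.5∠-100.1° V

Step 1 — Convert each phasor to rectangular form:
  V1 = 10·(cos(-148.7°) + j·sin(-148.7°)) = -8.545 - j5.195 V
  V2 = 18·(cos(-45.0°) + j·sin(-45.0°)) = 12.73 - j12.73 V
  V3 = 19.5·(cos(-100.1°) + j·sin(-100.1°)) = -3.42 - j19.2 V
Step 2 — Sum components: V_total = 0.7637 - j37.12 V.
Step 3 — Convert to polar: |V_total| = 37.13 V, ∠V_total = -88.8°.

V_total = 37.13∠-88.8° V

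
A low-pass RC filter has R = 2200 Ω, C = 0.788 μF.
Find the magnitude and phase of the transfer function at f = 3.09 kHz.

Step 1 — Angular frequency: ω = 2π·3090 = 1.942e+04 rad/s.
Step 2 — Transfer function: H(jω) = 1/(1 + jωRC).
Step 3 — Denominator: 1 + jωRC = 1 + j·1.942e+04·2200·7.88e-07 = 1 + j33.66.
Step 4 — H = 0.0008819 - j0.02968.
Step 5 — Magnitude: |H| = 0.0297 (-30.5 dB); phase: φ = -88.3°.

|H| = 0.0297 (-30.5 dB), φ = -88.3°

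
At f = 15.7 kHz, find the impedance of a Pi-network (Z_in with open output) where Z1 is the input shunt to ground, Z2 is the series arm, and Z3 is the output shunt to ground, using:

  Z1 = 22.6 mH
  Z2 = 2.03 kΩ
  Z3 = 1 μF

Step 1 — Angular frequency: ω = 2π·f = 2π·1.57e+04 = 9.865e+04 rad/s.
Step 2 — Component impedances:
  Z1: Z = jωL = j·9.865e+04·0.0226 = 0 + j2229 Ω
  Z2: Z = R = 2030 Ω
  Z3: Z = 1/(jωC) = -j/(ω·C) = 0 - j10.14 Ω
Step 3 — With open output, the series arm Z2 and the output shunt Z3 appear in series to ground: Z2 + Z3 = 2030 - j10.14 Ω.
Step 4 — Parallel with input shunt Z1: Z_in = Z1 || (Z2 + Z3) = 1115 + j1010 Ω = 1505∠42.2° Ω.

Z = 1115 + j1010 Ω = 1505∠42.2° Ω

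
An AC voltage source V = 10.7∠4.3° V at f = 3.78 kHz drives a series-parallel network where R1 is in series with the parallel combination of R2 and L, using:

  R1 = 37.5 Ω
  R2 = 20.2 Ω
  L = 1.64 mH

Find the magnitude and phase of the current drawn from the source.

Step 1 — Angular frequency: ω = 2π·f = 2π·3780 = 2.375e+04 rad/s.
Step 2 — Component impedances:
  R1: Z = R = 37.5 Ω
  R2: Z = R = 20.2 Ω
  L: Z = jωL = j·2.375e+04·0.00164 = 0 + j38.95 Ω
Step 3 — Parallel branch: R2 || L = 1/(1/R2 + 1/L) = 15.92 + j8.255 Ω.
Step 4 — Series with R1: Z_total = R1 + (R2 || L) = 53.42 + j8.255 Ω = 54.05∠8.8° Ω.
Step 5 — Source phasor: V = 10.7∠4.3° V = 10.67 + j0.8023 V.
Step 6 — Ohm's law: I = V / Z_total = (10.67 + j0.8023) / (53.42 + j8.255) = 0.1973 - j0.01548 A.
Step 7 — Convert to polar: |I| = 0.198 A, ∠I = -4.5°.

I = 0.198∠-4.5° A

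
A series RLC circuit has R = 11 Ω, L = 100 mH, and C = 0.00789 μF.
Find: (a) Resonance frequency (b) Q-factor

Step 1 — Resonance condition Im(Z)=0 gives ω₀ = 1/√(LC).
Step 2 — ω₀ = 1/√(0.1·7.89e-09) = 3.56e+04 rad/s.
Step 3 — f₀ = ω₀/(2π) = 5666 Hz.
Step 4 — Series Q: Q = ω₀L/R = 3.56e+04·0.1/11 = 323.6.

(a) f₀ = 5666 Hz  (b) Q = 323.6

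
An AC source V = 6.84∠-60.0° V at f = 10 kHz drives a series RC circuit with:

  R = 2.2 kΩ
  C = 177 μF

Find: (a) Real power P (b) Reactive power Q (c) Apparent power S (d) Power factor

Step 1 — Angular frequency: ω = 2π·f = 2π·1e+04 = 6.283e+04 rad/s.
Step 2 — Component impedances:
  R: Z = R = 2200 Ω
  C: Z = 1/(jωC) = -j/(ω·C) = 0 - j0.08992 Ω
Step 3 — Series combination: Z_total = R + C = 2200 - j0.08992 Ω = 2200∠-0.0° Ω.
Step 4 — Source phasor: V = 6.84∠-60.0° V = 3.42 - j5.924 V.
Step 5 — Current: I = V / Z = 0.001555 - j0.002692 A = 0.003109∠-60.0° A.
Step 6 — Complex power: S = V·I* = 0.02127 - j8.692e-07 VA.
Step 7 — Real power: P = Re(S) = 0.02127 W.
Step 8 — Reactive power: Q = Im(S) = -8.692e-07 VAR.
Step 9 — Apparent power: |S| = 0.02127 VA.
Step 10 — Power factor: PF = P/|S| = 1 (leading).

(a) P = 0.02127 W  (b) Q = -8.692e-07 VAR  (c) S = 0.02127 VA  (d) PF = 1 (leading)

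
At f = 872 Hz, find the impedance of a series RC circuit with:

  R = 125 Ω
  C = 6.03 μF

Step 1 — Angular frequency: ω = 2π·f = 2π·872 = 5479 rad/s.
Step 2 — Component impedances:
  R: Z = R = 125 Ω
  C: Z = 1/(jωC) = -j/(ω·C) = 0 - j30.27 Ω
Step 3 — Series combination: Z_total = R + C = 125 - j30.27 Ω = 128.6∠-13.6° Ω.

Z = 125 - j30.27 Ω = 128.6∠-13.6° Ω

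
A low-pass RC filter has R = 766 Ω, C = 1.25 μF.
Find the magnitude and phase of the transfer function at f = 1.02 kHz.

Step 1 — Angular frequency: ω = 2π·1020 = 6409 rad/s.
Step 2 — Transfer function: H(jω) = 1/(1 + jωRC).
Step 3 — Denominator: 1 + jωRC = 1 + j·6409·766·1.25e-06 = 1 + j6.136.
Step 4 — H = 0.02587 - j0.1587.
Step 5 — Magnitude: |H| = 0.1608 (-15.9 dB); phase: φ = -80.7°.

|H| = 0.1608 (-15.9 dB), φ = -80.7°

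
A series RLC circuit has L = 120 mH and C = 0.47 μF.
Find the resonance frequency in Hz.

Step 1 — Resonance condition Im(Z)=0 gives ω₀ = 1/√(LC).
Step 2 — ω₀ = 1/√(0.12·4.7e-07) = 4211 rad/s.
Step 3 — f₀ = ω₀/(2π) = 670.2 Hz.

f₀ = 670.2 Hz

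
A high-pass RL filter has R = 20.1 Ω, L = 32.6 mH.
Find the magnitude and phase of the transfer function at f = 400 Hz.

Step 1 — Angular frequency: ω = 2π·400 = 2513 rad/s.
Step 2 — Transfer function: H(jω) = jωL/(R + jωL).
Step 3 — Numerator jωL = j·81.93; denominator R + jωL = 20.1 + j81.93.
Step 4 — H = 0.9432 + j0.2314.
Step 5 — Magnitude: |H| = 0.9712 (-0.3 dB); phase: φ = 13.8°.

|H| = 0.9712 (-0.3 dB), φ = 13.8°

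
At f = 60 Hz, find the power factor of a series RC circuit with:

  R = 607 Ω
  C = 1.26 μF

Step 1 — Angular frequency: ω = 2π·f = 2π·60 = 377 rad/s.
Step 2 — Component impedances:
  R: Z = R = 607 Ω
  C: Z = 1/(jωC) = -j/(ω·C) = 0 - j2105 Ω
Step 3 — Series combination: Z_total = R + C = 607 - j2105 Ω = 2191∠-73.9° Ω.
Step 4 — Power factor: PF = cos(φ) = Re(Z)/|Z| = 607/2191 = 0.277.
Step 5 — Type: Im(Z) = -2105 ⇒ leading (phase φ = -73.9°).

PF = 0.277 (leading, φ = -73.9°)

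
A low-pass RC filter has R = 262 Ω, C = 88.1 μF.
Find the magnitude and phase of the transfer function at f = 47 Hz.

Step 1 — Angular frequency: ω = 2π·47 = 295.3 rad/s.
Step 2 — Transfer function: H(jω) = 1/(1 + jωRC).
Step 3 — Denominator: 1 + jωRC = 1 + j·295.3·262·8.81e-05 = 1 + j6.816.
Step 4 — H = 0.02107 - j0.1436.
Step 5 — Magnitude: |H| = 0.1452 (-16.8 dB); phase: φ = -81.7°.

|H| = 0.1452 (-16.8 dB), φ = -81.7°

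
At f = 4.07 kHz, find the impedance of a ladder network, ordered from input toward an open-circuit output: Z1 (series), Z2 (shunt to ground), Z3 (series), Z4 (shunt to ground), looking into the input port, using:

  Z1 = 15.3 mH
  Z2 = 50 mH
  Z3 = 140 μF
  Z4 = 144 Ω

Step 1 — Angular frequency: ω = 2π·f = 2π·4070 = 2.557e+04 rad/s.
Step 2 — Component impedances:
  Z1: Z = jωL = j·2.557e+04·0.0153 = 0 + j391.3 Ω
  Z2: Z = jωL = j·2.557e+04·0.05 = 0 + j1279 Ω
  Z3: Z = 1/(jωC) = -j/(ω·C) = 0 - j0.2793 Ω
  Z4: Z = R = 144 Ω
Step 3 — Ladder network (open output): work backward from the far end, alternating series and parallel combinations. Z_in = 142.3 + j407 Ω = 431.2∠70.7° Ω.

Z = 142.3 + j407 Ω = 431.2∠70.7° Ω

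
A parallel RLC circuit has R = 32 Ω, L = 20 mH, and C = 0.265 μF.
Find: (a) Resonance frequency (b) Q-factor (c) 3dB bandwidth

Step 1 — Resonance: ω₀ = 1/√(LC) = 1/√(0.02·2.65e-07) = 1.374e+04 rad/s.
Step 2 — f₀ = ω₀/(2π) = 2186 Hz.
Step 3 — Parallel Q: Q = R/(ω₀L) = 32/(1.374e+04·0.02) = 0.1165.
Step 4 — Bandwidth: Δω = ω₀/Q = 1.179e+05 rad/s; BW = Δω/(2π) = 1.877e+04 Hz.

(a) f₀ = 2186 Hz  (b) Q = 0.1165  (c) BW = 1.877e+04 Hz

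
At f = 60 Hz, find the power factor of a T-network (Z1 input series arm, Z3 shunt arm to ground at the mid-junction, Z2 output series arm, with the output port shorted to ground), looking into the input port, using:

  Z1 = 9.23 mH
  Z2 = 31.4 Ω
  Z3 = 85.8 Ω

Step 1 — Angular frequency: ω = 2π·f = 2π·60 = 377 rad/s.
Step 2 — Component impedances:
  Z1: Z = jωL = j·377·0.00923 = 0 + j3.48 Ω
  Z2: Z = R = 31.4 Ω
  Z3: Z = R = 85.8 Ω
Step 3 — With the output port shorted to ground, the output series arm Z2 runs from the junction to ground; the shunt arm Z3 also runs from the junction to ground. They appear in parallel: Z3 || Z2 = 22.99 Ω.
Step 4 — Series with input arm Z1: Z_in = Z1 + (Z3 || Z2) = 22.99 + j3.48 Ω = 23.25∠8.6° Ω.
Step 5 — Power factor: PF = cos(φ) = Re(Z)/|Z| = 22.987/23.249 = 0.9887.
Step 6 — Type: Im(Z) = 3.48 ⇒ lagging (phase φ = 8.6°).

PF = 0.9887 (lagging, φ = 8.6°)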